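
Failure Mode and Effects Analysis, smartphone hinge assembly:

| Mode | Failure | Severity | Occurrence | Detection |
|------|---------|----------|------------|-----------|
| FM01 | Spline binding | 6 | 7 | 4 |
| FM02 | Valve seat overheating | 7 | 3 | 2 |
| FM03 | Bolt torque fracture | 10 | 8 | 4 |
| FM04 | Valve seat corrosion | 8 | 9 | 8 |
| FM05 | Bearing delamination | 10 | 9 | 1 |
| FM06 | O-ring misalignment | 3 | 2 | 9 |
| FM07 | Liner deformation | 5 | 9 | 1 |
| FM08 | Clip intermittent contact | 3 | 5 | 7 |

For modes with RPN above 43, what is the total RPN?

RPN = Severity × Occurrence × Detection:
  FM01: 6 × 7 × 4 = 168
  FM02: 7 × 3 × 2 = 42
  FM03: 10 × 8 × 4 = 320
  FM04: 8 × 9 × 8 = 576
  FM05: 10 × 9 × 1 = 90
  FM06: 3 × 2 × 9 = 54
  FM07: 5 × 9 × 1 = 45
  FM08: 3 × 5 × 7 = 105
RPN > 43: FM01 (168), FM03 (320), FM04 (576), FM05 (90), FM06 (54), FM07 (45), FM08 (105).
Sum: 168 + 320 + 576 + 90 + 54 + 45 + 105 = 1358.

1358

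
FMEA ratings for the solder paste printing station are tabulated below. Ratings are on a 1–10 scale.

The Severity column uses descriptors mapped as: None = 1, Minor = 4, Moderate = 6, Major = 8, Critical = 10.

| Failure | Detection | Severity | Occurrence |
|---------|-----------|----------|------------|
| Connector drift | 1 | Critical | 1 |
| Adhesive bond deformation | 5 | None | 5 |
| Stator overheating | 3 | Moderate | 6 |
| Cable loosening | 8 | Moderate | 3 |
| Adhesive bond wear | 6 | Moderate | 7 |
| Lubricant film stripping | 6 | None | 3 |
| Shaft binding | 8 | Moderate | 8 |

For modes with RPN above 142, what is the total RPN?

RPN = Severity × Occurrence × Detection:
  Connector drift: 10 × 1 × 1 = 10
  Adhesive bond deformation: 1 × 5 × 5 = 25
  Stator overheating: 6 × 6 × 3 = 108
  Cable loosening: 6 × 3 × 8 = 144
  Adhesive bond wear: 6 × 7 × 6 = 252
  Lubricant film stripping: 1 × 3 × 6 = 18
  Shaft binding: 6 × 8 × 8 = 384
RPN > 142: Cable loosening (144), Adhesive bond wear (252), Shaft binding (384).
Sum: 144 + 252 + 384 = 780.

780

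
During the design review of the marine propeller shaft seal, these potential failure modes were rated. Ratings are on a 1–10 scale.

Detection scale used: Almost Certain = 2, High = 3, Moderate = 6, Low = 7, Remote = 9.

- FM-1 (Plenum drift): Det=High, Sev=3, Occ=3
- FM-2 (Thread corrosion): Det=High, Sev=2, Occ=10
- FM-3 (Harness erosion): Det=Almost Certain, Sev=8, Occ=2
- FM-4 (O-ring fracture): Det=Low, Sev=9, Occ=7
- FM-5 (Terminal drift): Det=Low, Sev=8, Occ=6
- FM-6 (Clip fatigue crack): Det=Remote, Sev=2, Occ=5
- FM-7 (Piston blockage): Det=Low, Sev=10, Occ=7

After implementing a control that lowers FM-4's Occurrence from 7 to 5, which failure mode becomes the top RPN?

FM-7

RPN = Severity × Occurrence × Detection:
  FM-1: 3 × 3 × 3 = 27
  FM-2: 2 × 10 × 3 = 60
  FM-3: 8 × 2 × 2 = 32
  FM-4: 9 × 7 × 7 = 441
  FM-5: 8 × 6 × 7 = 336
  FM-6: 2 × 5 × 9 = 90
  FM-7: 10 × 7 × 7 = 490
After action: FM-4 → 9 × 5 × 7 = 315.
Revised RPNs: FM-7=490, FM-5=336, FM-4=315, FM-6=90, FM-2=60, FM-3=32, FM-1=27.
Highest is now FM-7 (490).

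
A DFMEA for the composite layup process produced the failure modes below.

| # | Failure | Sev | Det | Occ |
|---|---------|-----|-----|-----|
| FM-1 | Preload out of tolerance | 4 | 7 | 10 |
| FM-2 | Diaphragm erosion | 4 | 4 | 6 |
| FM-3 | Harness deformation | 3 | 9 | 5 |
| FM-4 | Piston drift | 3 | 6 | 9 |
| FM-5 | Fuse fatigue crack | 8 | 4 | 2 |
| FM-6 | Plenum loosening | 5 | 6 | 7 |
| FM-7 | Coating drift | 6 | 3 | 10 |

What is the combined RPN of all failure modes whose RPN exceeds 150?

832

RPN = Severity × Occurrence × Detection:
  FM-1: 4 × 10 × 7 = 280
  FM-2: 4 × 6 × 4 = 96
  FM-3: 3 × 5 × 9 = 135
  FM-4: 3 × 9 × 6 = 162
  FM-5: 8 × 2 × 4 = 64
  FM-6: 5 × 7 × 6 = 210
  FM-7: 6 × 10 × 3 = 180
RPN > 150: FM-1 (280), FM-4 (162), FM-6 (210), FM-7 (180).
Sum: 280 + 162 + 210 + 180 = 832.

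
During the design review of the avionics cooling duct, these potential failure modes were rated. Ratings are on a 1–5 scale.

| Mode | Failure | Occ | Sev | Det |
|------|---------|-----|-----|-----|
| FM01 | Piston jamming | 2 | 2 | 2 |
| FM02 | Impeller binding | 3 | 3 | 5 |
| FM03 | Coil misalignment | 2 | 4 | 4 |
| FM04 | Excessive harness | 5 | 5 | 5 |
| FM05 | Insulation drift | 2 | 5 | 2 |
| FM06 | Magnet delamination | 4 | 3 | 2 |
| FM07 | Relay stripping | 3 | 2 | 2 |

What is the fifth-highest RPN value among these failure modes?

20

RPN = Severity × Occurrence × Detection:
  FM01: 2 × 2 × 2 = 8
  FM02: 3 × 3 × 5 = 45
  FM03: 4 × 2 × 4 = 32
  FM04: 5 × 5 × 5 = 125
  FM05: 5 × 2 × 2 = 20
  FM06: 3 × 4 × 2 = 24
  FM07: 2 × 3 × 2 = 12
Sorted descending: 125, 45, 32, 24, 20, 12, 8.
The fifth-highest RPN is 20 (FM05).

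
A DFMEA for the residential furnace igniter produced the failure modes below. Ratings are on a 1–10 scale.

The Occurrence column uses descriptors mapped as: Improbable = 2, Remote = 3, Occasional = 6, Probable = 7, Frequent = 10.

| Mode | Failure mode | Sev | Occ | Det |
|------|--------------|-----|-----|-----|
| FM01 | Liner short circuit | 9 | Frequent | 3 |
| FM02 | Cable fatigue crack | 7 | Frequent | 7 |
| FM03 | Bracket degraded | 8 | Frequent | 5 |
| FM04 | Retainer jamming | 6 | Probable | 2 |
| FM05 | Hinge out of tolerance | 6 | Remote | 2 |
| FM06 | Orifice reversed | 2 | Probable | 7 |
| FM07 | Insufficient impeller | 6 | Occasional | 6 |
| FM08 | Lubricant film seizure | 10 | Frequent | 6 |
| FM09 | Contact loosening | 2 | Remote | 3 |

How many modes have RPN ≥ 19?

RPN = Severity × Occurrence × Detection:
  FM01: 9 × 10 × 3 = 270
  FM02: 7 × 10 × 7 = 490
  FM03: 8 × 10 × 5 = 400
  FM04: 6 × 7 × 2 = 84
  FM05: 6 × 3 × 2 = 36
  FM06: 2 × 7 × 7 = 98
  FM07: 6 × 6 × 6 = 216
  FM08: 10 × 10 × 6 = 600
  FM09: 2 × 3 × 3 = 18
Modes with RPN ≥ 19: FM01 (270), FM02 (490), FM03 (400), FM04 (84), FM05 (36), FM06 (98), FM07 (216), FM08 (600) → 8.

8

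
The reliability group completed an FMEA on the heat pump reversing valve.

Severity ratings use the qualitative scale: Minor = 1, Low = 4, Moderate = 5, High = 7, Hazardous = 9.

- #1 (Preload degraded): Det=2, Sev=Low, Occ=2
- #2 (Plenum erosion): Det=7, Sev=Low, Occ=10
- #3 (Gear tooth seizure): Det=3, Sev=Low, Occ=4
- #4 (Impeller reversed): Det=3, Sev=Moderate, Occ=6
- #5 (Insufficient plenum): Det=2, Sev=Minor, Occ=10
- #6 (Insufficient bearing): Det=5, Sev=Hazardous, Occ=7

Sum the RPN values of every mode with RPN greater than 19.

RPN = Severity × Occurrence × Detection:
  #1: 4 × 2 × 2 = 16
  #2: 4 × 10 × 7 = 280
  #3: 4 × 4 × 3 = 48
  #4: 5 × 6 × 3 = 90
  #5: 1 × 10 × 2 = 20
  #6: 9 × 7 × 5 = 315
RPN > 19: #2 (280), #3 (48), #4 (90), #5 (20), #6 (315).
Sum: 280 + 48 + 90 + 20 + 315 = 753.

753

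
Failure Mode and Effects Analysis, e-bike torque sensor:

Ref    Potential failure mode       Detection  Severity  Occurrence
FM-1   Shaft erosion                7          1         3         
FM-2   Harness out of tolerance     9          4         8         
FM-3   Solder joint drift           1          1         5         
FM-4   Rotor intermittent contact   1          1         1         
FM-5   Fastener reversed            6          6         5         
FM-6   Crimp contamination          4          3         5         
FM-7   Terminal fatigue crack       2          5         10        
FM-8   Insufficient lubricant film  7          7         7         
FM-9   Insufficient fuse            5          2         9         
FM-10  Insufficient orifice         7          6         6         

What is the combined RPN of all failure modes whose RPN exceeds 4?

1339

RPN = Severity × Occurrence × Detection:
  FM-1: 1 × 3 × 7 = 21
  FM-2: 4 × 8 × 9 = 288
  FM-3: 1 × 5 × 1 = 5
  FM-4: 1 × 1 × 1 = 1
  FM-5: 6 × 5 × 6 = 180
  FM-6: 3 × 5 × 4 = 60
  FM-7: 5 × 10 × 2 = 100
  FM-8: 7 × 7 × 7 = 343
  FM-9: 2 × 9 × 5 = 90
  FM-10: 6 × 6 × 7 = 252
RPN > 4: FM-1 (21), FM-2 (288), FM-3 (5), FM-5 (180), FM-6 (60), FM-7 (100), FM-8 (343), FM-9 (90), FM-10 (252).
Sum: 21 + 288 + 5 + 180 + 60 + 100 + 343 + 90 + 252 = 1339.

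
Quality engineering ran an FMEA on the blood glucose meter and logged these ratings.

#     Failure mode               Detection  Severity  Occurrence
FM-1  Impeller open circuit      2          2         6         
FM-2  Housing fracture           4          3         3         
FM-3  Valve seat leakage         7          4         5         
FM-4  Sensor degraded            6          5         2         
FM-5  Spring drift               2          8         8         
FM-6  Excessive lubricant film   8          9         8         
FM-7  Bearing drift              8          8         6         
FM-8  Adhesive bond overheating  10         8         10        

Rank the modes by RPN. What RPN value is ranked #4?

140

RPN = Severity × Occurrence × Detection:
  FM-1: 2 × 6 × 2 = 24
  FM-2: 3 × 3 × 4 = 36
  FM-3: 4 × 5 × 7 = 140
  FM-4: 5 × 2 × 6 = 60
  FM-5: 8 × 8 × 2 = 128
  FM-6: 9 × 8 × 8 = 576
  FM-7: 8 × 6 × 8 = 384
  FM-8: 8 × 10 × 10 = 800
Sorted descending: 800, 576, 384, 140, 128, 60, 36, 24.
The fourth-highest RPN is 140 (FM-3).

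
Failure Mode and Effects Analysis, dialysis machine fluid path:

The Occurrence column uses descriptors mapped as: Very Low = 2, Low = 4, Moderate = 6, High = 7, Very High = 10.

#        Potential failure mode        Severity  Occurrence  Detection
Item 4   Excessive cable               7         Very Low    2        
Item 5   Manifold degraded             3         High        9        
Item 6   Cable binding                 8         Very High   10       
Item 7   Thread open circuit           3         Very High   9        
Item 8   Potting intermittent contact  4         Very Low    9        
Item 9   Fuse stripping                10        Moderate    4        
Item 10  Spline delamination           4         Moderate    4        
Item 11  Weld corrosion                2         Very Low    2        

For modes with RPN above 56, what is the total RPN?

1667

RPN = Severity × Occurrence × Detection:
  Item 4: 7 × 2 × 2 = 28
  Item 5: 3 × 7 × 9 = 189
  Item 6: 8 × 10 × 10 = 800
  Item 7: 3 × 10 × 9 = 270
  Item 8: 4 × 2 × 9 = 72
  Item 9: 10 × 6 × 4 = 240
  Item 10: 4 × 6 × 4 = 96
  Item 11: 2 × 2 × 2 = 8
RPN > 56: Item 5 (189), Item 6 (800), Item 7 (270), Item 8 (72), Item 9 (240), Item 10 (96).
Sum: 189 + 800 + 270 + 72 + 240 + 96 = 1667.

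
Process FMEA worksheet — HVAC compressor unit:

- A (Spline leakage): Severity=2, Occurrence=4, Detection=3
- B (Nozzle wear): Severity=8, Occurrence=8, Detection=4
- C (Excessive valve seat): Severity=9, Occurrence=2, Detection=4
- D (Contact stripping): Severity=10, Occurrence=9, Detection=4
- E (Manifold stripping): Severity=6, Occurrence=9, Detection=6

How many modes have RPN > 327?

RPN = Severity × Occurrence × Detection:
  A: 2 × 4 × 3 = 24
  B: 8 × 8 × 4 = 256
  C: 9 × 2 × 4 = 72
  D: 10 × 9 × 4 = 360
  E: 6 × 9 × 6 = 324
Modes with RPN > 327: D (360) → 1.

1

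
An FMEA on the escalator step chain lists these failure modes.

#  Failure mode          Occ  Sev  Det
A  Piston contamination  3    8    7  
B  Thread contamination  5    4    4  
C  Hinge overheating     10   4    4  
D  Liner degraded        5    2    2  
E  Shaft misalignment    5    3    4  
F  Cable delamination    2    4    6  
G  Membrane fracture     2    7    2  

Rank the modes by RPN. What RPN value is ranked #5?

48

RPN = Severity × Occurrence × Detection:
  A: 8 × 3 × 7 = 168
  B: 4 × 5 × 4 = 80
  C: 4 × 10 × 4 = 160
  D: 2 × 5 × 2 = 20
  E: 3 × 5 × 4 = 60
  F: 4 × 2 × 6 = 48
  G: 7 × 2 × 2 = 28
Sorted descending: 168, 160, 80, 60, 48, 28, 20.
The fifth-highest RPN is 48 (F).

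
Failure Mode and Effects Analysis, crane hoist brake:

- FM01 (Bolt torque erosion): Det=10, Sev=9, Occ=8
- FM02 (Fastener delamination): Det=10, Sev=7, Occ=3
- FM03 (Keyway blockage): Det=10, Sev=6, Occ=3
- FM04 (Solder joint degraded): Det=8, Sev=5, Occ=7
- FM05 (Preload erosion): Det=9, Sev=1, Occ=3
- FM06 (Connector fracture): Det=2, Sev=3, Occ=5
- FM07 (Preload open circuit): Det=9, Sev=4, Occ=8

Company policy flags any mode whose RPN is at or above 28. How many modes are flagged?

RPN = Severity × Occurrence × Detection:
  FM01: 9 × 8 × 10 = 720
  FM02: 7 × 3 × 10 = 210
  FM03: 6 × 3 × 10 = 180
  FM04: 5 × 7 × 8 = 280
  FM05: 1 × 3 × 9 = 27
  FM06: 3 × 5 × 2 = 30
  FM07: 4 × 8 × 9 = 288
Modes with RPN ≥ 28: FM01 (720), FM02 (210), FM03 (180), FM04 (280), FM06 (30), FM07 (288) → 6.

6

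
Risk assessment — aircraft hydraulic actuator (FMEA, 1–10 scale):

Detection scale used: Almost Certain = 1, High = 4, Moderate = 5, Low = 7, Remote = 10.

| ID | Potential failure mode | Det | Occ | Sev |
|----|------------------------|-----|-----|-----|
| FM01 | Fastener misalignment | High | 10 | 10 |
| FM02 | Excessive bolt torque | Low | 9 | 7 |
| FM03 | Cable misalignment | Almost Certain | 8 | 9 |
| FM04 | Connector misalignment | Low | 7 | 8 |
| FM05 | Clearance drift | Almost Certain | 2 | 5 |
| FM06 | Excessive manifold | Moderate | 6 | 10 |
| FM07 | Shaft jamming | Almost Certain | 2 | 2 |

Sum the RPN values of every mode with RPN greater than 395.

841

RPN = Severity × Occurrence × Detection:
  FM01: 10 × 10 × 4 = 400
  FM02: 7 × 9 × 7 = 441
  FM03: 9 × 8 × 1 = 72
  FM04: 8 × 7 × 7 = 392
  FM05: 5 × 2 × 1 = 10
  FM06: 10 × 6 × 5 = 300
  FM07: 2 × 2 × 1 = 4
RPN > 395: FM01 (400), FM02 (441).
Sum: 400 + 441 = 841.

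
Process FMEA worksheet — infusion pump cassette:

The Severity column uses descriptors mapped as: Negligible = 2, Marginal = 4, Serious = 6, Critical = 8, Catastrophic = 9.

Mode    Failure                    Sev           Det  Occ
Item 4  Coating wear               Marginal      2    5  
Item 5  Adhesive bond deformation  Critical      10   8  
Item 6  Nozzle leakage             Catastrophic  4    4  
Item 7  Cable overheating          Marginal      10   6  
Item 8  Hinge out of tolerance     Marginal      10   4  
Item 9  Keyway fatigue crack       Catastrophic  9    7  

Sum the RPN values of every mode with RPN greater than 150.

1607

RPN = Severity × Occurrence × Detection:
  Item 4: 4 × 5 × 2 = 40
  Item 5: 8 × 8 × 10 = 640
  Item 6: 9 × 4 × 4 = 144
  Item 7: 4 × 6 × 10 = 240
  Item 8: 4 × 4 × 10 = 160
  Item 9: 9 × 7 × 9 = 567
RPN > 150: Item 5 (640), Item 7 (240), Item 8 (160), Item 9 (567).
Sum: 640 + 240 + 160 + 567 = 1607.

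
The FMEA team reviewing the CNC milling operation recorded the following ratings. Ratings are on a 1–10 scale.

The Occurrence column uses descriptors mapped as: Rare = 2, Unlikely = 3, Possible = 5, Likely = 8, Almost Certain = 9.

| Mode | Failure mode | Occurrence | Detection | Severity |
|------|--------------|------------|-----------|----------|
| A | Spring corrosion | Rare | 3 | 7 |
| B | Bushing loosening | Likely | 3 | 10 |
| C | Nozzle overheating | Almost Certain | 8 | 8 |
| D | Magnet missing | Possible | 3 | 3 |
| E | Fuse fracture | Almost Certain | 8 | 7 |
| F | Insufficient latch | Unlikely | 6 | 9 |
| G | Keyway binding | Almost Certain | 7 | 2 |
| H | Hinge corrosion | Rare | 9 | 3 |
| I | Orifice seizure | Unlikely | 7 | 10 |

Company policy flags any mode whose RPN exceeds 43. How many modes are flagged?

8

RPN = Severity × Occurrence × Detection:
  A: 7 × 2 × 3 = 42
  B: 10 × 8 × 3 = 240
  C: 8 × 9 × 8 = 576
  D: 3 × 5 × 3 = 45
  E: 7 × 9 × 8 = 504
  F: 9 × 3 × 6 = 162
  G: 2 × 9 × 7 = 126
  H: 3 × 2 × 9 = 54
  I: 10 × 3 × 7 = 210
Modes with RPN > 43: B (240), C (576), D (45), E (504), F (162), G (126), H (54), I (210) → 8.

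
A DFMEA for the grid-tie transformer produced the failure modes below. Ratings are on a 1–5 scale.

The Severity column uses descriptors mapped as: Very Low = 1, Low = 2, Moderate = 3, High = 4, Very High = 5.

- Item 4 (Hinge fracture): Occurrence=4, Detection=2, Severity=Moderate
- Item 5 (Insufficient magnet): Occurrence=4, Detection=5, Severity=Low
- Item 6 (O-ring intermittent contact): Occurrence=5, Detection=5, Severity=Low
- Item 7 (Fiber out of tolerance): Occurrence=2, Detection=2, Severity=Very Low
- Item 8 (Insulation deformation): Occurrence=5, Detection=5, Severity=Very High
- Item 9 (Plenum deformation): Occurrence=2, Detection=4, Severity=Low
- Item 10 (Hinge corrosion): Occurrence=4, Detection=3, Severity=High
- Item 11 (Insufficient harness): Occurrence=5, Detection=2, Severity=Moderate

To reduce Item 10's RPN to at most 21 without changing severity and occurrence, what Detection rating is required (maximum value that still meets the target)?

Item 10: S=4, O=4, D=3 → current RPN = 48.
Fixed product = 16. Need 16 × D ≤ 21, so D ≤ 21/16 = 1.31.
Maximum integer Detection rating = 1 (gives RPN 16; D=2 would give 32 > 21).

1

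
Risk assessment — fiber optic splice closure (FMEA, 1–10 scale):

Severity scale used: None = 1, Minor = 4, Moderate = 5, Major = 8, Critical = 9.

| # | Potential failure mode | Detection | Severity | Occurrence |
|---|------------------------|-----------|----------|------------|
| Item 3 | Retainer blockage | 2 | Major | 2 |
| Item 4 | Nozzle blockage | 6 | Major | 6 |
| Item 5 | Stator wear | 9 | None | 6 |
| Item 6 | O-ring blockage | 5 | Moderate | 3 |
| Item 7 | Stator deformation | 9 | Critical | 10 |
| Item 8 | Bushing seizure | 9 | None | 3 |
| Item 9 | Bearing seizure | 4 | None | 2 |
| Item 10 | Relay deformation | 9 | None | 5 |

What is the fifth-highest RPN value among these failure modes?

RPN = Severity × Occurrence × Detection:
  Item 3: 8 × 2 × 2 = 32
  Item 4: 8 × 6 × 6 = 288
  Item 5: 1 × 6 × 9 = 54
  Item 6: 5 × 3 × 5 = 75
  Item 7: 9 × 10 × 9 = 810
  Item 8: 1 × 3 × 9 = 27
  Item 9: 1 × 2 × 4 = 8
  Item 10: 1 × 5 × 9 = 45
Sorted descending: 810, 288, 75, 54, 45, 32, 27, 8.
The fifth-highest RPN is 45 (Item 10).

45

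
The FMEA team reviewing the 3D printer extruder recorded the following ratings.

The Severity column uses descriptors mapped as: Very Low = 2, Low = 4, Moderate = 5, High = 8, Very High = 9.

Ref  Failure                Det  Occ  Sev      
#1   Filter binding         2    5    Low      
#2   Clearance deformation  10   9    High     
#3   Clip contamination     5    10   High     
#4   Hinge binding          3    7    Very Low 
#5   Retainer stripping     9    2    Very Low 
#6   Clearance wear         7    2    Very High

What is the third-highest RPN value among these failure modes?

RPN = Severity × Occurrence × Detection:
  #1: 4 × 5 × 2 = 40
  #2: 8 × 9 × 10 = 720
  #3: 8 × 10 × 5 = 400
  #4: 2 × 7 × 3 = 42
  #5: 2 × 2 × 9 = 36
  #6: 9 × 2 × 7 = 126
Sorted descending: 720, 400, 126, 42, 40, 36.
The third-highest RPN is 126 (#6).

126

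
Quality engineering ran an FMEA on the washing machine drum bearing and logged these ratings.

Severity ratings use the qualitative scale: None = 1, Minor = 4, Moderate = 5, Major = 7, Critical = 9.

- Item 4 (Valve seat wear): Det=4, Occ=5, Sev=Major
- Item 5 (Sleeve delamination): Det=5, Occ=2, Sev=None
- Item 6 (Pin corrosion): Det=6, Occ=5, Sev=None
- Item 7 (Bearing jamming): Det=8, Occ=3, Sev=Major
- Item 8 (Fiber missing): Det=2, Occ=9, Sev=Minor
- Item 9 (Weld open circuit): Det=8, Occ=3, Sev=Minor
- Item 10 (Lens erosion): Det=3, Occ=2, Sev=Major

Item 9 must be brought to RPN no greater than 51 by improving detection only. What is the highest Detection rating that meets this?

4

Item 9: S=4, O=3, D=8 → current RPN = 96.
Fixed product = 12. Need 12 × D ≤ 51, so D ≤ 51/12 = 4.25.
Maximum integer Detection rating = 4 (gives RPN 48; D=5 would give 60 > 51).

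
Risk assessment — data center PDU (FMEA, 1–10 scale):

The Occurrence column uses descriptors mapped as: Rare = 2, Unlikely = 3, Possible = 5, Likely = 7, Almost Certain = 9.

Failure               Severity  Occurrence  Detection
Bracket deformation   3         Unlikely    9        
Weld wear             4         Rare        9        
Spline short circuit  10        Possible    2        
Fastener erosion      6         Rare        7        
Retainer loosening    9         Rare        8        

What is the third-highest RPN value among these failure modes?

84

RPN = Severity × Occurrence × Detection:
  Bracket deformation: 3 × 3 × 9 = 81
  Weld wear: 4 × 2 × 9 = 72
  Spline short circuit: 10 × 5 × 2 = 100
  Fastener erosion: 6 × 2 × 7 = 84
  Retainer loosening: 9 × 2 × 8 = 144
Sorted descending: 144, 100, 84, 81, 72.
The third-highest RPN is 84 (Fastener erosion).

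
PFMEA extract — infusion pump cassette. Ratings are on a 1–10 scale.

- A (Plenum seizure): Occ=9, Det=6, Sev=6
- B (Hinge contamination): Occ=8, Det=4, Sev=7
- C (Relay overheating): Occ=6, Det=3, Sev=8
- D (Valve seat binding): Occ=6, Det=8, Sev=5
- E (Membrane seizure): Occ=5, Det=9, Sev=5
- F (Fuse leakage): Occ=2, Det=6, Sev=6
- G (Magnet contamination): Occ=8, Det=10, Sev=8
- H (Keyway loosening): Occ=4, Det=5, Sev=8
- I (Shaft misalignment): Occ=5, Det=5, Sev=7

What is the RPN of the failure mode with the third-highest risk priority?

240

RPN = Severity × Occurrence × Detection:
  A: 6 × 9 × 6 = 324
  B: 7 × 8 × 4 = 224
  C: 8 × 6 × 3 = 144
  D: 5 × 6 × 8 = 240
  E: 5 × 5 × 9 = 225
  F: 6 × 2 × 6 = 72
  G: 8 × 8 × 10 = 640
  H: 8 × 4 × 5 = 160
  I: 7 × 5 × 5 = 175
Sorted descending: 640, 324, 240, 225, 224, 175, 160, 144, 72.
The third-highest RPN is 240 (D).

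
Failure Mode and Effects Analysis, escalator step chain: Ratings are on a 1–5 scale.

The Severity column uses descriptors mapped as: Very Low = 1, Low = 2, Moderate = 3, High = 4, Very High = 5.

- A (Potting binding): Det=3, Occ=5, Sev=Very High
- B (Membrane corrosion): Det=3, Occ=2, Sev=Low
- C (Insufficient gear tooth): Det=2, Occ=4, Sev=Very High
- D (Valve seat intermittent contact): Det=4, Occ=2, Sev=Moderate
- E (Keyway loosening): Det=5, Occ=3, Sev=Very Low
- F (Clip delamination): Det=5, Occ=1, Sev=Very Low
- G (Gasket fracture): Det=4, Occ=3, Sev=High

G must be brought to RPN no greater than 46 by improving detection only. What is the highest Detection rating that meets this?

G: S=4, O=3, D=4 → current RPN = 48.
Fixed product = 12. Need 12 × D ≤ 46, so D ≤ 46/12 = 3.83.
Maximum integer Detection rating = 3 (gives RPN 36; D=4 would give 48 > 46).

3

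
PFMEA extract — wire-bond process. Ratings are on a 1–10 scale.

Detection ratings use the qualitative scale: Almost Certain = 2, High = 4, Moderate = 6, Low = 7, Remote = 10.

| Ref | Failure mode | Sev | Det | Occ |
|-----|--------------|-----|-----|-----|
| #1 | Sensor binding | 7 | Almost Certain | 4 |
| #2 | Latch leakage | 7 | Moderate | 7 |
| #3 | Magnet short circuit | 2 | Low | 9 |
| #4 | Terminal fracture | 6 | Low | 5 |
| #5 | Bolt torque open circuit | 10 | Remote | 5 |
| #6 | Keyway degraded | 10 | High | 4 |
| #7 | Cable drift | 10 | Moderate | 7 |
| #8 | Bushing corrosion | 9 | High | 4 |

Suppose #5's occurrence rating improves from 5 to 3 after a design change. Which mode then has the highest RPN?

#7

RPN = Severity × Occurrence × Detection:
  #1: 7 × 4 × 2 = 56
  #2: 7 × 7 × 6 = 294
  #3: 2 × 9 × 7 = 126
  #4: 6 × 5 × 7 = 210
  #5: 10 × 5 × 10 = 500
  #6: 10 × 4 × 4 = 160
  #7: 10 × 7 × 6 = 420
  #8: 9 × 4 × 4 = 144
After action: #5 → 10 × 3 × 10 = 300.
Revised RPNs: #7=420, #5=300, #2=294, #4=210, #6=160, #8=144, #3=126, #1=56.
Highest is now #7 (420).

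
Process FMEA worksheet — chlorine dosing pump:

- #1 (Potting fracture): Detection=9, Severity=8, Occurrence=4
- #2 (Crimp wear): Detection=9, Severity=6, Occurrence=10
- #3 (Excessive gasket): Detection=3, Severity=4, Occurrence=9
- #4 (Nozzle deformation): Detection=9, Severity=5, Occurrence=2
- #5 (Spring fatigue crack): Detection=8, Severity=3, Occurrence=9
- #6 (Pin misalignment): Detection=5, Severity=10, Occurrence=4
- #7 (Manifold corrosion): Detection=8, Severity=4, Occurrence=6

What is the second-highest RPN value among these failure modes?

288

RPN = Severity × Occurrence × Detection:
  #1: 8 × 4 × 9 = 288
  #2: 6 × 10 × 9 = 540
  #3: 4 × 9 × 3 = 108
  #4: 5 × 2 × 9 = 90
  #5: 3 × 9 × 8 = 216
  #6: 10 × 4 × 5 = 200
  #7: 4 × 6 × 8 = 192
Sorted descending: 540, 288, 216, 200, 192, 108, 90.
The second-highest RPN is 288 (#1).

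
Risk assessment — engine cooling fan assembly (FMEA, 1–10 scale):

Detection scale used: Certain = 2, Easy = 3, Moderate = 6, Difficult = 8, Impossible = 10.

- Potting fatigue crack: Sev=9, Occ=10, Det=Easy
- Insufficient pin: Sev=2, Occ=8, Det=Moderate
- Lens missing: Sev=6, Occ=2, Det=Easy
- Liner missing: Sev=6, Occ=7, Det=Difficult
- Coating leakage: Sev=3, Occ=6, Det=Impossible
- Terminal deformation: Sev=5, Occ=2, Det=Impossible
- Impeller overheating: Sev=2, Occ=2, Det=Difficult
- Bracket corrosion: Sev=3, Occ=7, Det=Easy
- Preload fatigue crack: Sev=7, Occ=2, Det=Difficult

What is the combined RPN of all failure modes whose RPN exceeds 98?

998

RPN = Severity × Occurrence × Detection:
  Potting fatigue crack: 9 × 10 × 3 = 270
  Insufficient pin: 2 × 8 × 6 = 96
  Lens missing: 6 × 2 × 3 = 36
  Liner missing: 6 × 7 × 8 = 336
  Coating leakage: 3 × 6 × 10 = 180
  Terminal deformation: 5 × 2 × 10 = 100
  Impeller overheating: 2 × 2 × 8 = 32
  Bracket corrosion: 3 × 7 × 3 = 63
  Preload fatigue crack: 7 × 2 × 8 = 112
RPN > 98: Potting fatigue crack (270), Liner missing (336), Coating leakage (180), Terminal deformation (100), Preload fatigue crack (112).
Sum: 270 + 336 + 180 + 100 + 112 = 998.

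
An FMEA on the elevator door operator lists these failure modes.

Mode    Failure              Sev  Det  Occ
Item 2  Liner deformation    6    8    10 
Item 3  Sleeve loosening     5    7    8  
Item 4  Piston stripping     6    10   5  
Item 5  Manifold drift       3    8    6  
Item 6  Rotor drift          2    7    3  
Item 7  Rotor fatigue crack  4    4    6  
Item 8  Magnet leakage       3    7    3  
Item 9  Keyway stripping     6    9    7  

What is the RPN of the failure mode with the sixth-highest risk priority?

96

RPN = Severity × Occurrence × Detection:
  Item 2: 6 × 10 × 8 = 480
  Item 3: 5 × 8 × 7 = 280
  Item 4: 6 × 5 × 10 = 300
  Item 5: 3 × 6 × 8 = 144
  Item 6: 2 × 3 × 7 = 42
  Item 7: 4 × 6 × 4 = 96
  Item 8: 3 × 3 × 7 = 63
  Item 9: 6 × 7 × 9 = 378
Sorted descending: 480, 378, 300, 280, 144, 96, 63, 42.
The sixth-highest RPN is 96 (Item 7).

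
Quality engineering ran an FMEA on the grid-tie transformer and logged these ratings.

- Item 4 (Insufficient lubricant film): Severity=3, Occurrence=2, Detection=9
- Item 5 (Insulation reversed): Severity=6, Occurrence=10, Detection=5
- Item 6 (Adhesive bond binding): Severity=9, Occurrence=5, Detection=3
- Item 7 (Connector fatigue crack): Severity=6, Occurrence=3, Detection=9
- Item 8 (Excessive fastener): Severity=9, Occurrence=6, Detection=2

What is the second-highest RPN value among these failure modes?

162

RPN = Severity × Occurrence × Detection:
  Item 4: 3 × 2 × 9 = 54
  Item 5: 6 × 10 × 5 = 300
  Item 6: 9 × 5 × 3 = 135
  Item 7: 6 × 3 × 9 = 162
  Item 8: 9 × 6 × 2 = 108
Sorted descending: 300, 162, 135, 108, 54.
The second-highest RPN is 162 (Item 7).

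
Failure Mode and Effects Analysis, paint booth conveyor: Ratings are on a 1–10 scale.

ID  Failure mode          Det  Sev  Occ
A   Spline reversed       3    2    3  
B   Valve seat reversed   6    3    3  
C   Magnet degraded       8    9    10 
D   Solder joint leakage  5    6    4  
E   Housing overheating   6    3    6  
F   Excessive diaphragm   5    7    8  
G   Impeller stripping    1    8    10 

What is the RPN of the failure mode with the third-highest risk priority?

120

RPN = Severity × Occurrence × Detection:
  A: 2 × 3 × 3 = 18
  B: 3 × 3 × 6 = 54
  C: 9 × 10 × 8 = 720
  D: 6 × 4 × 5 = 120
  E: 3 × 6 × 6 = 108
  F: 7 × 8 × 5 = 280
  G: 8 × 10 × 1 = 80
Sorted descending: 720, 280, 120, 108, 80, 54, 18.
The third-highest RPN is 120 (D).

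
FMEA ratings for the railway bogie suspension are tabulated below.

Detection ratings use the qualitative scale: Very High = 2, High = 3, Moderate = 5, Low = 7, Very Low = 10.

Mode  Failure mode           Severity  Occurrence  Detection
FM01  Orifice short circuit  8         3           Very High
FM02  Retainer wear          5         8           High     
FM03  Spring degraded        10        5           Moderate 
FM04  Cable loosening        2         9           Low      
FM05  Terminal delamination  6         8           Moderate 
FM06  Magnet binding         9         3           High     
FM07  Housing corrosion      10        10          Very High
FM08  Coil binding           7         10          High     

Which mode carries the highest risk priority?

FM03

RPN = Severity × Occurrence × Detection:
  FM01: 8 × 3 × 2 = 48
  FM02: 5 × 8 × 3 = 120
  FM03: 10 × 5 × 5 = 250
  FM04: 2 × 9 × 7 = 126
  FM05: 6 × 8 × 5 = 240
  FM06: 9 × 3 × 3 = 81
  FM07: 10 × 10 × 2 = 200
  FM08: 7 × 10 × 3 = 210
Highest RPN is 250 → FM03.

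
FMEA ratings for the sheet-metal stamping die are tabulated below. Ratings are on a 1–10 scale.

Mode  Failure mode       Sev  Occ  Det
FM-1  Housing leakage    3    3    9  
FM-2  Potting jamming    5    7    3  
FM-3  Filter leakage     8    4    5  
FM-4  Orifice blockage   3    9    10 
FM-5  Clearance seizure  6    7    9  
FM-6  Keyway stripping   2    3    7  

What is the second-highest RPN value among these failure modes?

RPN = Severity × Occurrence × Detection:
  FM-1: 3 × 3 × 9 = 81
  FM-2: 5 × 7 × 3 = 105
  FM-3: 8 × 4 × 5 = 160
  FM-4: 3 × 9 × 10 = 270
  FM-5: 6 × 7 × 9 = 378
  FM-6: 2 × 3 × 7 = 42
Sorted descending: 378, 270, 160, 105, 81, 42.
The second-highest RPN is 270 (FM-4).

270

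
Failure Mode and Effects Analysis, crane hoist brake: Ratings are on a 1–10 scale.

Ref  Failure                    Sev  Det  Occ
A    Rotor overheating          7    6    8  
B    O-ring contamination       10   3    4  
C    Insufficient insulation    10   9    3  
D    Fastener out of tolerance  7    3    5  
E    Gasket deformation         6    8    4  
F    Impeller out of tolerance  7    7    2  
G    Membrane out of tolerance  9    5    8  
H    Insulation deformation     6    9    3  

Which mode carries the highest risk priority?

G

RPN = Severity × Occurrence × Detection:
  A: 7 × 8 × 6 = 336
  B: 10 × 4 × 3 = 120
  C: 10 × 3 × 9 = 270
  D: 7 × 5 × 3 = 105
  E: 6 × 4 × 8 = 192
  F: 7 × 2 × 7 = 98
  G: 9 × 8 × 5 = 360
  H: 6 × 3 × 9 = 162
Highest RPN is 360 → G.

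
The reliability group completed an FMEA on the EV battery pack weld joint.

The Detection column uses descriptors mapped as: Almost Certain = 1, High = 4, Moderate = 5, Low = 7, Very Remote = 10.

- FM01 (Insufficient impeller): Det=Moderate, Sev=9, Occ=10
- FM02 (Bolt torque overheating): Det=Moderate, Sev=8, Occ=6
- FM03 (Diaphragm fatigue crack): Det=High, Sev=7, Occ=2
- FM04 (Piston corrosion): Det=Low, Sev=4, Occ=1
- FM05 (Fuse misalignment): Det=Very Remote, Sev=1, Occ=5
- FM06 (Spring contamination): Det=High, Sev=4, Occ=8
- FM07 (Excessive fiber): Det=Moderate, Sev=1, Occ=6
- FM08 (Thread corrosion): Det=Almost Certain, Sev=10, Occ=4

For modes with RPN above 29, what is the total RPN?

RPN = Severity × Occurrence × Detection:
  FM01: 9 × 10 × 5 = 450
  FM02: 8 × 6 × 5 = 240
  FM03: 7 × 2 × 4 = 56
  FM04: 4 × 1 × 7 = 28
  FM05: 1 × 5 × 10 = 50
  FM06: 4 × 8 × 4 = 128
  FM07: 1 × 6 × 5 = 30
  FM08: 10 × 4 × 1 = 40
RPN > 29: FM01 (450), FM02 (240), FM03 (56), FM05 (50), FM06 (128), FM07 (30), FM08 (40).
Sum: 450 + 240 + 56 + 50 + 128 + 30 + 40 = 994.

994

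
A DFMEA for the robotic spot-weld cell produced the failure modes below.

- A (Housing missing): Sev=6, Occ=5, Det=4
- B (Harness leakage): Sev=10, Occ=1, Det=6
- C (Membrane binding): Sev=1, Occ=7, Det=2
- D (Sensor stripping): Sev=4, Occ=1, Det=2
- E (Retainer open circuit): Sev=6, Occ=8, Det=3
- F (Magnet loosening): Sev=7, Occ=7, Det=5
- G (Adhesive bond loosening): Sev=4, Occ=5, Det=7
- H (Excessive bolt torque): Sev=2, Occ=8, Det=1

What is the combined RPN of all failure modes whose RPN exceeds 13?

RPN = Severity × Occurrence × Detection:
  A: 6 × 5 × 4 = 120
  B: 10 × 1 × 6 = 60
  C: 1 × 7 × 2 = 14
  D: 4 × 1 × 2 = 8
  E: 6 × 8 × 3 = 144
  F: 7 × 7 × 5 = 245
  G: 4 × 5 × 7 = 140
  H: 2 × 8 × 1 = 16
RPN > 13: A (120), B (60), C (14), E (144), F (245), G (140), H (16).
Sum: 120 + 60 + 14 + 144 + 245 + 140 + 16 = 739.

739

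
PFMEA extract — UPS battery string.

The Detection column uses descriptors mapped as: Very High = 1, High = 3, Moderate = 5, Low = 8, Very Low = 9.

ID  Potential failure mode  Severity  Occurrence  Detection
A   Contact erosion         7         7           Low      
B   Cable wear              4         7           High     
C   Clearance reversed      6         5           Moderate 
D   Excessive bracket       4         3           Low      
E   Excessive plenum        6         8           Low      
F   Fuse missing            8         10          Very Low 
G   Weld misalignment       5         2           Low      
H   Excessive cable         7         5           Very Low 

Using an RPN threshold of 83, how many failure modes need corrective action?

RPN = Severity × Occurrence × Detection:
  A: 7 × 7 × 8 = 392
  B: 4 × 7 × 3 = 84
  C: 6 × 5 × 5 = 150
  D: 4 × 3 × 8 = 96
  E: 6 × 8 × 8 = 384
  F: 8 × 10 × 9 = 720
  G: 5 × 2 × 8 = 80
  H: 7 × 5 × 9 = 315
Modes with RPN ≥ 83: A (392), B (84), C (150), D (96), E (384), F (720), H (315) → 7.

7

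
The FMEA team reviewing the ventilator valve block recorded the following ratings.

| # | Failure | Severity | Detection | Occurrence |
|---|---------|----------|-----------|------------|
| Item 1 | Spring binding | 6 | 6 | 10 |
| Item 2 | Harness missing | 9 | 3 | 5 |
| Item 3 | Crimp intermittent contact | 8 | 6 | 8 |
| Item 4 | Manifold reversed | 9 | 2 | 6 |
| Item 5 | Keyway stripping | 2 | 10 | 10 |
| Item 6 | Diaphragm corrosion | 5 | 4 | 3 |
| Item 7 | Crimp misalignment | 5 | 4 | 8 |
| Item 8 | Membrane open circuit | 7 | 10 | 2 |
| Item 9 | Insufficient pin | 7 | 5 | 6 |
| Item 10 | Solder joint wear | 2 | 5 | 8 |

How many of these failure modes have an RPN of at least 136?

RPN = Severity × Occurrence × Detection:
  Item 1: 6 × 10 × 6 = 360
  Item 2: 9 × 5 × 3 = 135
  Item 3: 8 × 8 × 6 = 384
  Item 4: 9 × 6 × 2 = 108
  Item 5: 2 × 10 × 10 = 200
  Item 6: 5 × 3 × 4 = 60
  Item 7: 5 × 8 × 4 = 160
  Item 8: 7 × 2 × 10 = 140
  Item 9: 7 × 6 × 5 = 210
  Item 10: 2 × 8 × 5 = 80
Modes with RPN ≥ 136: Item 1 (360), Item 3 (384), Item 5 (200), Item 7 (160), Item 8 (140), Item 9 (210) → 6.

6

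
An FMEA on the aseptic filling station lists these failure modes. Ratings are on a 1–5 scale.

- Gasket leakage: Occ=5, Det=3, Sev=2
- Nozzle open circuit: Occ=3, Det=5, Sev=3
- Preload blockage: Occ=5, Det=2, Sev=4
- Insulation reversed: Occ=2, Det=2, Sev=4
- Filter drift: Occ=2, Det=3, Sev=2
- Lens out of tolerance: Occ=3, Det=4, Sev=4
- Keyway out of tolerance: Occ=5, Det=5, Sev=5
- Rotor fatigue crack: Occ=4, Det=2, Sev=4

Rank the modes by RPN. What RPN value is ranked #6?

RPN = Severity × Occurrence × Detection:
  Gasket leakage: 2 × 5 × 3 = 30
  Nozzle open circuit: 3 × 3 × 5 = 45
  Preload blockage: 4 × 5 × 2 = 40
  Insulation reversed: 4 × 2 × 2 = 16
  Filter drift: 2 × 2 × 3 = 12
  Lens out of tolerance: 4 × 3 × 4 = 48
  Keyway out of tolerance: 5 × 5 × 5 = 125
  Rotor fatigue crack: 4 × 4 × 2 = 32
Sorted descending: 125, 48, 45, 40, 32, 30, 16, 12.
The sixth-highest RPN is 30 (Gasket leakage).

30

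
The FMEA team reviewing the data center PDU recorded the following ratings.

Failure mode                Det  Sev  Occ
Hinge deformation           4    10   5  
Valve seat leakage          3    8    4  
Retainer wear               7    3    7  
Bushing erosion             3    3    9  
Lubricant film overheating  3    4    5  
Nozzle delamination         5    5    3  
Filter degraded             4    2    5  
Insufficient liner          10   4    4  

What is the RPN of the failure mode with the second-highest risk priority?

RPN = Severity × Occurrence × Detection:
  Hinge deformation: 10 × 5 × 4 = 200
  Valve seat leakage: 8 × 4 × 3 = 96
  Retainer wear: 3 × 7 × 7 = 147
  Bushing erosion: 3 × 9 × 3 = 81
  Lubricant film overheating: 4 × 5 × 3 = 60
  Nozzle delamination: 5 × 3 × 5 = 75
  Filter degraded: 2 × 5 × 4 = 40
  Insufficient liner: 4 × 4 × 10 = 160
Sorted descending: 200, 160, 147, 96, 81, 75, 60, 40.
The second-highest RPN is 160 (Insufficient liner).

160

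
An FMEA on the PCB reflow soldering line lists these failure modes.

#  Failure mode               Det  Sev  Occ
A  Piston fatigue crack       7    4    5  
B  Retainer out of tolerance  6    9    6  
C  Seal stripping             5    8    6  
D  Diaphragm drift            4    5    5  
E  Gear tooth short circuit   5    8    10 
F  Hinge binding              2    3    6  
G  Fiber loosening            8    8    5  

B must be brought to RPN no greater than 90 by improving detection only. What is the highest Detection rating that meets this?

1

B: S=9, O=6, D=6 → current RPN = 324.
Fixed product = 54. Need 54 × D ≤ 90, so D ≤ 90/54 = 1.67.
Maximum integer Detection rating = 1 (gives RPN 54; D=2 would give 108 > 90).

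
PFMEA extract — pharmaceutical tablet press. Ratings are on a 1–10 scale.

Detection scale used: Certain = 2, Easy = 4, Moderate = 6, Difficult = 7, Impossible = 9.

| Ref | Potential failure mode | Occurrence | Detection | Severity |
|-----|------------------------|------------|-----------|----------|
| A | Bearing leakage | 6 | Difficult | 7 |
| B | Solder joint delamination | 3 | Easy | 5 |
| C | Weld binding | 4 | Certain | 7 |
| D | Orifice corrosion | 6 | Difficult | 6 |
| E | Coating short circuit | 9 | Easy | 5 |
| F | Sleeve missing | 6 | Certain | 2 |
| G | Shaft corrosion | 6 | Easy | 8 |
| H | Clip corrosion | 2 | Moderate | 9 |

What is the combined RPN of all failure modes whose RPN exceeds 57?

1086

RPN = Severity × Occurrence × Detection:
  A: 7 × 6 × 7 = 294
  B: 5 × 3 × 4 = 60
  C: 7 × 4 × 2 = 56
  D: 6 × 6 × 7 = 252
  E: 5 × 9 × 4 = 180
  F: 2 × 6 × 2 = 24
  G: 8 × 6 × 4 = 192
  H: 9 × 2 × 6 = 108
RPN > 57: A (294), B (60), D (252), E (180), G (192), H (108).
Sum: 294 + 60 + 252 + 180 + 192 + 108 = 1086.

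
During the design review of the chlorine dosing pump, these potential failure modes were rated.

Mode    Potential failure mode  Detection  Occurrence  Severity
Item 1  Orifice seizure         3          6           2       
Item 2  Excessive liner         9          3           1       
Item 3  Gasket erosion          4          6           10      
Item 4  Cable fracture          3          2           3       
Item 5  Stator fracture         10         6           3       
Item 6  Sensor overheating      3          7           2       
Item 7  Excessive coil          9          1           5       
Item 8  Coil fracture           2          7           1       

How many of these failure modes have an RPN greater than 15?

7

RPN = Severity × Occurrence × Detection:
  Item 1: 2 × 6 × 3 = 36
  Item 2: 1 × 3 × 9 = 27
  Item 3: 10 × 6 × 4 = 240
  Item 4: 3 × 2 × 3 = 18
  Item 5: 3 × 6 × 10 = 180
  Item 6: 2 × 7 × 3 = 42
  Item 7: 5 × 1 × 9 = 45
  Item 8: 1 × 7 × 2 = 14
Modes with RPN > 15: Item 1 (36), Item 2 (27), Item 3 (240), Item 4 (18), Item 5 (180), Item 6 (42), Item 7 (45) → 7.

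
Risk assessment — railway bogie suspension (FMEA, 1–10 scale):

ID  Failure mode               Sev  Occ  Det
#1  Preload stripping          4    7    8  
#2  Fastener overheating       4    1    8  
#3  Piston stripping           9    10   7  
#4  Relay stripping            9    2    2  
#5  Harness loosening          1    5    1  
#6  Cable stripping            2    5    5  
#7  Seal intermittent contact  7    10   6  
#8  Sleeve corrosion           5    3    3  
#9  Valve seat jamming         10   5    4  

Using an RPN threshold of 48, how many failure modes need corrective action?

RPN = Severity × Occurrence × Detection:
  #1: 4 × 7 × 8 = 224
  #2: 4 × 1 × 8 = 32
  #3: 9 × 10 × 7 = 630
  #4: 9 × 2 × 2 = 36
  #5: 1 × 5 × 1 = 5
  #6: 2 × 5 × 5 = 50
  #7: 7 × 10 × 6 = 420
  #8: 5 × 3 × 3 = 45
  #9: 10 × 5 × 4 = 200
Modes with RPN ≥ 48: #1 (224), #3 (630), #6 (50), #7 (420), #9 (200) → 5.

5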